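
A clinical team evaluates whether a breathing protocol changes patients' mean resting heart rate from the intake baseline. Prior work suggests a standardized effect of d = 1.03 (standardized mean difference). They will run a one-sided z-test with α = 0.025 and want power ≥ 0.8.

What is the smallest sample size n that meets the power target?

Set Φ(δ − 1.960) = 0.8; then δ − 1.960 = Φ⁻¹(0.8) = 0.842, giving δ = 2.802.
δ = d·√n ⇒ n = (δ/d)² = (2.802 / 1.03)² = 7.40.
Rounding up, n = 8.

n = 8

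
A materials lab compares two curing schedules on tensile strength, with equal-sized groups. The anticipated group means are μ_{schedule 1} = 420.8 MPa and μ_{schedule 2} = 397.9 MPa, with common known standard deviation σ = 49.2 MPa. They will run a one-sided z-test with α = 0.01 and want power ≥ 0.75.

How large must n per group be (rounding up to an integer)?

n = 84 per group

Standardized effect: d = |μ_{schedule 1} − μ_{schedule 2}| / σ = |420.8 − 397.9| / 49.2 = 0.4654
Set Φ(δ − 2.326) = 0.75; then δ − 2.326 = Φ⁻¹(0.75) = 0.674, giving δ = 3.001.
δ = d·√(n/2) ⇒ n = 2(δ/d)² = 2 × (3.001 / 0.4654)² = 83.13.
Round up to the next whole unit.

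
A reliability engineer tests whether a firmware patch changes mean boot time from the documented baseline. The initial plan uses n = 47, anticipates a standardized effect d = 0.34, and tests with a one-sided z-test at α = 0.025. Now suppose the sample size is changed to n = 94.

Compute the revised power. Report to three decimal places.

Power ≈ 0.909

With n = 94: δ = d·√n = 0.34 × √94 = 3.2964. Critical value z_{0.025} = 1.960.
Revised power = P(Z > 1.960 − δ) = Φ(1.336) = 0.9093.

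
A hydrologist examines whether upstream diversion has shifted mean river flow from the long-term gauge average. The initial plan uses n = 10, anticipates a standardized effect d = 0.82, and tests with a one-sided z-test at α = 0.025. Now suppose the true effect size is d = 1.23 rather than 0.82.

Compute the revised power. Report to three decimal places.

Power ≈ 0.973

With d = 1.23: δ = d·√n = 1.23 × √10 = 3.8896. Critical value z_{0.025} = 1.960.
Revised power = Φ(δ − 1.960) = Φ(1.930) = 0.9732.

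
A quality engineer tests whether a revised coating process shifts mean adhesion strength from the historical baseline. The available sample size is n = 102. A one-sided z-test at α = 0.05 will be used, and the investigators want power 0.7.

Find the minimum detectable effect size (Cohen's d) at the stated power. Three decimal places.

Need Φ(δ − 1.645) = 0.7, so δ = 1.645 + 0.524 = 2.169.
δ = d·√n ⇒ d = δ/√n = 2.169/√102 = 0.2148.

d ≈ 0.215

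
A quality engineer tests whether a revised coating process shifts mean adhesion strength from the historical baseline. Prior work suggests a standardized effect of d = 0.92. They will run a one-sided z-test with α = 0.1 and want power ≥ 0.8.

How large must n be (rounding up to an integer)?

For power 0.8 need Φ(δ − z_{0.1}) = 0.8, so δ = z_{0.1} + z_{0.20} = 1.282 + 0.842 = 2.123.
δ = d·√n ⇒ n = (δ/d)² = (2.123 / 0.92)² = 5.33.
Rounding up, n = 6.

n = 6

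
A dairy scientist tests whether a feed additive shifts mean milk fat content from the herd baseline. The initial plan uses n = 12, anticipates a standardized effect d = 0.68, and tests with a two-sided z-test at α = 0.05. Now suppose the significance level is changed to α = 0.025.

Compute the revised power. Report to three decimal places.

Power ≈ 0.545

δ = d·√n = 0.68 × √12 = 2.3556 (unchanged). New critical value: z_{0.0125} = 2.241.
Revised power = Φ(δ − 2.241) + Φ(−δ − 2.241) = Φ(0.114) + Φ(-4.597) = 0.5455 + 0.0000 = 0.5455.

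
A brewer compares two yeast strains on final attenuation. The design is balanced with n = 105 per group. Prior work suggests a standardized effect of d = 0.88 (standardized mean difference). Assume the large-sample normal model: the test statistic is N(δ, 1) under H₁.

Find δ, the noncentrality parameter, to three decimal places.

δ ≈ 6.376

δ = d·√(n/2) = 0.88 × √(105/2) = 6.3762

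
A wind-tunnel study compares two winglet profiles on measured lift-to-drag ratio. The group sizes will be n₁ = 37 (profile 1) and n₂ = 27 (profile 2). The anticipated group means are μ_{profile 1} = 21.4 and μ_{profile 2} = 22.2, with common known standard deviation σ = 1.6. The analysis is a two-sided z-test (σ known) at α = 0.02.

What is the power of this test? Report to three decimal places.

Standardized effect: d = |μ_{profile 1} − μ_{profile 2}| / σ = |21.4 − 22.2| / 1.6 = 0.5000
Noncentrality parameter: δ = d / √(1/n₁ + 1/n₂) = 0.5000 / √(1/37 + 1/27) = 1.9754
Two-sided α = 0.02 → critical value z_{0.01} = 2.326.
Power = Φ(δ − 2.326) + Φ(−δ − 2.326) = Φ(-0.351) + Φ(-4.302) = 0.3628 + 0.0000 = 0.3628.

Power ≈ 0.363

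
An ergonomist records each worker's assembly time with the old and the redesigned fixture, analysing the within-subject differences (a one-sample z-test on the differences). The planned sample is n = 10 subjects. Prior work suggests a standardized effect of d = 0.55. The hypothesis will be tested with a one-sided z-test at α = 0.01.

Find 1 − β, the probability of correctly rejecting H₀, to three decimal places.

Power ≈ 0.279

Noncentrality parameter: δ = d·√n = 0.55 × √10 = 1.7393
One-sided α = 0.01 → critical value z_{0.01} = 2.326.
Power = Φ(δ − 2.326) = Φ(-0.587) = 0.2786.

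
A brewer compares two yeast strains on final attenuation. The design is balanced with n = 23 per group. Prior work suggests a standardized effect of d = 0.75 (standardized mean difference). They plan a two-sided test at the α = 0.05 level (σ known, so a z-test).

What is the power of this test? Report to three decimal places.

Noncentrality parameter: δ = d·√(n/2) = 0.75 × √(23/2) = 2.5434
Critical value for a two-sided test at α = 0.05: z_{α/2} = 1.960.
Power = Φ(δ − 1.960) + Φ(−δ − 1.960) = Φ(0.583) + Φ(-4.503) = 0.7202 + 0.0000 = 0.7202.

Power ≈ 0.720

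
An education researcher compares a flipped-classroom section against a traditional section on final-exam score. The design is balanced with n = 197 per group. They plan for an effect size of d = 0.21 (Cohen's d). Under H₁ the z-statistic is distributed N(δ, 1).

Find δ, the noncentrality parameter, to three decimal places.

The noncentrality parameter scales effect size by the design's sample-size factor: δ = d·√(n/2) = 0.21 × √(197/2) = 2.0842

δ ≈ 2.084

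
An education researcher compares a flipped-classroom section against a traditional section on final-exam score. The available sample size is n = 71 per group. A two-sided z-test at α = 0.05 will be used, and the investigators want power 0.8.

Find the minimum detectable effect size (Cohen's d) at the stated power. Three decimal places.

Need Φ(δ − 1.960) = 0.8, so δ = 1.960 + 0.842 = 2.802.
(Lower-tail contribution to power is negligible for δ > 0.)
δ = d·√(n/2) ⇒ d = δ/√(n/2) = 2.802/√(71/2) = 0.4702.

d ≈ 0.470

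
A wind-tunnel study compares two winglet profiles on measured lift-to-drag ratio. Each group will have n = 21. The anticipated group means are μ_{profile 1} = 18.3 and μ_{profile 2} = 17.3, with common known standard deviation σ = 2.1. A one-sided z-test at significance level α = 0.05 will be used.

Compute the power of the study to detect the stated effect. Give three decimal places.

Standardized effect: d = |μ_{profile 1} − μ_{profile 2}| / σ = |18.3 − 17.3| / 2.1 = 0.4762
Noncentrality parameter: δ = d·√(n/2) = 0.4762 × √(21/2) = 1.5430
Critical value for a one-sided test at α = 0.05: z_α = 1.645.
Power = P(Z > 1.645 − δ) = Φ(-0.102) = 0.4594.

Power ≈ 0.459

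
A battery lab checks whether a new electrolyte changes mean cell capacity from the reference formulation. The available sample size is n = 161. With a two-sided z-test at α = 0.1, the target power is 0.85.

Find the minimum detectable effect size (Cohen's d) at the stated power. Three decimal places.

d ≈ 0.211

Need Φ(δ − 1.645) = 0.85, so δ = 1.645 + 1.036 = 2.681.
(The second rejection-region term Φ(−δ − z_{α/2}) is negligible and dropped.)
δ = d·√n ⇒ d = δ/√n = 2.681/√161 = 0.2113.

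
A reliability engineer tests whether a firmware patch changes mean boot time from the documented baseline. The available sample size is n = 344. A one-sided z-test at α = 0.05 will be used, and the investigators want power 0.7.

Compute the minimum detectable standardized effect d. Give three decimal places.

d ≈ 0.117

Required noncentrality: δ = z_{0.05} + z_{0.30} = 1.645 + 0.524 = 2.169.
δ = d·√n ⇒ d = δ/√n = 2.169/√344 = 0.1170.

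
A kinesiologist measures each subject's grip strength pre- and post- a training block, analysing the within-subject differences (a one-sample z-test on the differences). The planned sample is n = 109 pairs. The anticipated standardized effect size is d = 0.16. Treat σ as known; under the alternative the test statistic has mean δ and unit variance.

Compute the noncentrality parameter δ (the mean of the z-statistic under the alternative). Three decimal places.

δ ≈ 1.670

δ = d·√n = 0.16 × √109 = 1.6704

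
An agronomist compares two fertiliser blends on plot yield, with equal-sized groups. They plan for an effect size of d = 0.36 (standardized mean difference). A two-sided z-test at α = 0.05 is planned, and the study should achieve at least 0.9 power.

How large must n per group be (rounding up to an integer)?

Set Φ(δ − 1.960) = 0.9; then δ − 1.960 = Φ⁻¹(0.9) = 1.282, giving δ = 3.242.
(Ignoring the negligible lower-tail rejection probability gives the usual closed-form inversion.)
δ = d·√(n/2) ⇒ n = 2(δ/d)² = 2 × (3.242 / 0.36)² = 162.15.
Rounding up, n = 163 per group.

n = 163 per group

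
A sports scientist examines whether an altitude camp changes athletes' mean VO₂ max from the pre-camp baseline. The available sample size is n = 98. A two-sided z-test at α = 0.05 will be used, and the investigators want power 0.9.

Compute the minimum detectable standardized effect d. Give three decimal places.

Need Φ(δ − 1.960) = 0.9, so δ = 1.960 + 1.282 = 3.242.
(Lower-tail contribution to power is negligible for δ > 0.)
δ = d·√n ⇒ d = δ/√n = 3.242/√98 = 0.3274.

d ≈ 0.327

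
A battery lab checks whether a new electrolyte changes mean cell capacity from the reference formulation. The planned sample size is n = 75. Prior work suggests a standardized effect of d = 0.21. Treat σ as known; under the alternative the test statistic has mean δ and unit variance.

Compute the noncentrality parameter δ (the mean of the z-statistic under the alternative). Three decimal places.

The noncentrality parameter scales effect size by the design's sample-size factor: δ = d·√n = 0.21 × √75 = 1.8187

δ ≈ 1.819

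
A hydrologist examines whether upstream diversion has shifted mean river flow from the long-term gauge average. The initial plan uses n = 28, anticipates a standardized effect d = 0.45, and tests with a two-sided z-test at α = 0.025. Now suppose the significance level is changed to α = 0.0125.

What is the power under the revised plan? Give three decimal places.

Power ≈ 0.454

δ = d·√n = 0.45 × √28 = 2.3812 (unchanged). New critical value: z_{0.0063} = 2.498.
Revised power = Φ(δ − 2.498) + Φ(−δ − 2.498) = Φ(-0.117) + Φ(-4.879) = 0.4536 + 0.0000 = 0.4536.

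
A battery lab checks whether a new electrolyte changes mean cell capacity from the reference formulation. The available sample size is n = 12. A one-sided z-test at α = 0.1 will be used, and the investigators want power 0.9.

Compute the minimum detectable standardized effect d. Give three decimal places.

Need Φ(δ − 1.282) = 0.9, so δ = 1.282 + 1.282 = 2.563.
δ = d·√n ⇒ d = δ/√n = 2.563/√12 = 0.7399.

d ≈ 0.740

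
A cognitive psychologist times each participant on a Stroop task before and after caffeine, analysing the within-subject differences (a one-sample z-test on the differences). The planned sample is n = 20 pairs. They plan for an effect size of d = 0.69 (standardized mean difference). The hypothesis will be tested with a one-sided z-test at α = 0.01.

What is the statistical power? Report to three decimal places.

Power ≈ 0.776

Noncentrality parameter: δ = d·√n = 0.69 × √20 = 3.0858
One-sided α = 0.01 → critical value z_{0.01} = 2.326.
Power = Φ(δ − 2.326) = Φ(0.759) = 0.7762.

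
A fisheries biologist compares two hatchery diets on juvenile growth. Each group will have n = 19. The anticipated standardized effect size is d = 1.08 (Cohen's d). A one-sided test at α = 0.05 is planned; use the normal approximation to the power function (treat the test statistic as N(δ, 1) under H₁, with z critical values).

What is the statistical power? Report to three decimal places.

Noncentrality parameter: δ = d·√(n/2) = 1.08 × √(19/2) = 3.3288
Critical value for a one-sided test at α = 0.05: z_α = 1.645.
Power = P(Z > 1.645 − δ) = Φ(1.684) = 0.9539.

Power ≈ 0.954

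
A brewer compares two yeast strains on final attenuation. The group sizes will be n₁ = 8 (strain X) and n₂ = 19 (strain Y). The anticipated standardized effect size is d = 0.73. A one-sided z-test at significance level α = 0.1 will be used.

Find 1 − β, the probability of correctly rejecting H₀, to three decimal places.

Power ≈ 0.674

Noncentrality parameter: δ = d / √(1/n₁ + 1/n₂) = 0.73 / √(1/8 + 1/19) = 1.7321
Critical value for a one-sided test at α = 0.1: z_α = 1.282.
Power = P(Z > 1.282 − δ) = Φ(0.451) = 0.6738.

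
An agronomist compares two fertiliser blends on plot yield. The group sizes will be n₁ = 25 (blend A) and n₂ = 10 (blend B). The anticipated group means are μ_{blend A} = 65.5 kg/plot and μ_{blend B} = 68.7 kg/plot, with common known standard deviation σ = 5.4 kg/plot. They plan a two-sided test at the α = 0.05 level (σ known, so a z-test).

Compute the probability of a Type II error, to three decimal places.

β ≈ 0.646

Standardized effect: d = |μ_{blend A} − μ_{blend B}| / σ = |65.5 − 68.7| / 5.4 = 0.5926
Noncentrality parameter: δ = d / √(1/n₁ + 1/n₂) = 0.5926 / √(1/25 + 1/10) = 1.5838
Two-sided α = 0.05 → critical value z_{0.025} = 1.960.
Power = Φ(δ − 1.960) + Φ(−δ − 1.960) = Φ(-0.376) + Φ(-3.544) = 0.3534 + 0.0002 = 0.3536.
Type II error: β = 1 − power = 1 − 0.3536 = 0.6464.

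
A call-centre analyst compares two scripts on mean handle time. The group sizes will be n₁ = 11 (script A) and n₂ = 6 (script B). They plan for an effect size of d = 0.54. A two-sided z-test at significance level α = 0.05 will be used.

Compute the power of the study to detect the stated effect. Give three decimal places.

Power ≈ 0.186

Noncentrality parameter: δ = d / √(1/n₁ + 1/n₂) = 0.54 / √(1/11 + 1/6) = 1.0640
Critical value for a two-sided test at α = 0.05: z_{α/2} = 1.960.
Power = Φ(δ − 1.960) + Φ(−δ − 1.960) = Φ(-0.896) + Φ(-3.024) = 0.1851 + 0.0012 = 0.1864.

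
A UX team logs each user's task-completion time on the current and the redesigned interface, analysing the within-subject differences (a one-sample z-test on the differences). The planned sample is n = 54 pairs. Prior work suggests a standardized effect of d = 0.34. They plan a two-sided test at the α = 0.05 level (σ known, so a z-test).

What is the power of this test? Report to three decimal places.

Power ≈ 0.705

Noncentrality parameter: δ = d·√n = 0.34 × √54 = 2.4985
Two-sided α = 0.05 → critical value z_{0.025} = 1.960.
Power = Φ(δ − 1.960) + Φ(−δ − 1.960) = Φ(0.539) + Φ(-4.458) = 0.7049 + 0.0000 = 0.7049.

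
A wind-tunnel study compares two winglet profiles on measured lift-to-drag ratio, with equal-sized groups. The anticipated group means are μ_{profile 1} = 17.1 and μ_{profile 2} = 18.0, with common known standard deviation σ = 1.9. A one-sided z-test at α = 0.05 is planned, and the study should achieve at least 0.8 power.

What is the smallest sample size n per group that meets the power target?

Standardized effect: d = |μ_{profile 1} − μ_{profile 2}| / σ = |17.1 − 18.0| / 1.9 = 0.4737
For power 0.8 need Φ(δ − z_{0.05}) = 0.8, so δ = z_{0.05} + z_{0.20} = 1.645 + 0.842 = 2.486.
δ = d·√(n/2) ⇒ n = 2(δ/d)² = 2 × (2.486 / 0.4737)² = 55.11.
Round up to the next whole unit.

n = 56 per group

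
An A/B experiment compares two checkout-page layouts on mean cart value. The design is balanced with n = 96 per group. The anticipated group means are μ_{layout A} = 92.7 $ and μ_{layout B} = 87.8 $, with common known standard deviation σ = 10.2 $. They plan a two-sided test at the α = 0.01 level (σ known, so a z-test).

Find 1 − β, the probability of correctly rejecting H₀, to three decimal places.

Standardized effect: d = |μ_{layout A} − μ_{layout B}| / σ = |92.7 − 87.8| / 10.2 = 0.4804
Noncentrality parameter: δ = d·√(n/2) = 0.4804 × √(96/2) = 3.3283
Critical value for a two-sided test at α = 0.01: z_{α/2} = 2.576.
Power = Φ(δ − 2.576) + Φ(−δ − 2.576) = Φ(0.752) + Φ(-5.904) = 0.7741 + 0.0000 = 0.7741.

Power ≈ 0.774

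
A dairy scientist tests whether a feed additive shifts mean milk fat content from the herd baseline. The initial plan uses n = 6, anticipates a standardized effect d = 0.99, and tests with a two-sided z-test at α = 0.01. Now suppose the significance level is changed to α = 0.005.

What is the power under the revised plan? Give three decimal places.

δ = d·√n = 0.99 × √6 = 2.4250 (unchanged). New critical value: z_{0.0025} = 2.807.
Revised power = Φ(δ − 2.807) + Φ(−δ − 2.807) = Φ(-0.382) + Φ(-5.232) = 0.3512 + 0.0000 = 0.3512.

Power ≈ 0.351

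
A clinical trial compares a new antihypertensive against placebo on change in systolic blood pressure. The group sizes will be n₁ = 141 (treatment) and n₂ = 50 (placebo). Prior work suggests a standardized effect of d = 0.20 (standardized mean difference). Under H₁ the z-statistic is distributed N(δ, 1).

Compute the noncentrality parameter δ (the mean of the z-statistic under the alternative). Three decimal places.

The noncentrality parameter scales effect size by the design's sample-size factor: δ = d / √(1/n₁ + 1/n₂) = 0.20 / √(1/141 + 1/50) = 1.2151

δ ≈ 1.215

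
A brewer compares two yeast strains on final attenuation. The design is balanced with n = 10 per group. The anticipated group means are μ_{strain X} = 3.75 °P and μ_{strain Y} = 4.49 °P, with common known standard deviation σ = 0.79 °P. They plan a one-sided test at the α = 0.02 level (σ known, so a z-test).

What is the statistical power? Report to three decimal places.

Power ≈ 0.516

Standardized effect: d = |μ_{strain X} − μ_{strain Y}| / σ = |3.75 − 4.49| / 0.79 = 0.9367
Noncentrality parameter: λ = d·√(n/2) = 0.9367 × √(10/2) = 2.0945
One-sided α = 0.02 → critical value z_{0.02} = 2.054.
Power = Φ(λ − 2.054) = Φ(0.041) = 0.5163.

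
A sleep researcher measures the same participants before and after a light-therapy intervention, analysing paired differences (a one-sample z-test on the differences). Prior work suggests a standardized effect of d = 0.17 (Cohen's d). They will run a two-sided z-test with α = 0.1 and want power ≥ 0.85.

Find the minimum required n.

Set Φ(δ − 1.645) = 0.85; then δ − 1.645 = Φ⁻¹(0.85) = 1.036, giving δ = 2.681.
(The Φ(−δ − z_{α/2}) term is vanishingly small for δ > 0 and is dropped in the standard sample-size formula.)
δ = d·√n ⇒ n = (δ/d)² = (2.681 / 0.17)² = 248.76.
Rounding up, n = 249.

n = 249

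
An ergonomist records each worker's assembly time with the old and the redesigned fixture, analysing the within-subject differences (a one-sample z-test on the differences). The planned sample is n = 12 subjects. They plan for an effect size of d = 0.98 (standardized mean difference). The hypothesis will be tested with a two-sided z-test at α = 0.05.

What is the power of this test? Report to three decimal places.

Noncentrality parameter: δ = d·√n = 0.98 × √12 = 3.3948
Critical value for a two-sided test at α = 0.05: z_{α/2} = 1.960.
Power = Φ(δ − 1.960) + Φ(−δ − 1.960) = Φ(1.435) + Φ(-5.355) = 0.9243 + 0.0000 = 0.9243.

Power ≈ 0.924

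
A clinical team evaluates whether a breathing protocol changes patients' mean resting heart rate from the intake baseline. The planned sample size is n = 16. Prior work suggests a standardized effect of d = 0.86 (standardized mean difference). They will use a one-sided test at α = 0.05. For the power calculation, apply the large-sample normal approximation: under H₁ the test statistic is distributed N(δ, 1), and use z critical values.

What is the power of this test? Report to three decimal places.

Power ≈ 0.964

Noncentrality parameter: δ = d·√n = 0.86 × √16 = 3.4400
Critical value for a one-sided test at α = 0.05: z_α = 1.645.
Power = P(Z > 1.645 − δ) = Φ(1.795) = 0.9637.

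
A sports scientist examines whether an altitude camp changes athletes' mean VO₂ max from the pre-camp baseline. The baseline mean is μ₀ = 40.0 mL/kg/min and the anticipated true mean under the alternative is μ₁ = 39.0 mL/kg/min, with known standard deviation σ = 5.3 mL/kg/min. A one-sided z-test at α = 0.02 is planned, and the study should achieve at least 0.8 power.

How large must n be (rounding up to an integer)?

Standardized effect: d = |μ₁ − μ₀| / σ = |39.0 − 40.0| / 5.3 = 0.1887
For power 0.8 need Φ(δ − z_{0.02}) = 0.8, so δ = z_{0.02} + z_{0.20} = 2.054 + 0.842 = 2.895.
δ = d·√n ⇒ n = (δ/d)² = (2.895 / 0.1887)² = 235.48.
Round up to the next whole unit.

n = 236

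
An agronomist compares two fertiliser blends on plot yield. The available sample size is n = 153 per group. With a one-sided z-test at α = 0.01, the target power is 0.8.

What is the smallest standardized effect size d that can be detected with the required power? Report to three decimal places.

d ≈ 0.362

Need Φ(δ − 2.326) = 0.8, so δ = 2.326 + 0.842 = 3.168.
δ = d·√(n/2) ⇒ d = δ/√(n/2) = 3.168/√(153/2) = 0.3622.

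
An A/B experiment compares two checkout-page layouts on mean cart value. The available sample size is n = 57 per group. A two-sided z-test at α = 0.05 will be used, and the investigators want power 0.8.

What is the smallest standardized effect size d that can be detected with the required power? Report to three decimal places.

d ≈ 0.525

Required noncentrality: δ = z_{0.025} + z_{0.20} = 1.960 + 0.842 = 2.802.
(Lower-tail contribution to power is negligible for δ > 0.)
δ = d·√(n/2) ⇒ d = δ/√(n/2) = 2.802/√(57/2) = 0.5248.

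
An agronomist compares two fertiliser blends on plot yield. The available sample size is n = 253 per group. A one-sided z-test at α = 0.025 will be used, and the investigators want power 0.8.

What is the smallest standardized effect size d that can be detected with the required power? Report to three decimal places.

Required noncentrality: δ = z_{0.025} + z_{0.20} = 1.960 + 0.842 = 2.802.
δ = d·√(n/2) ⇒ d = δ/√(n/2) = 2.802/√(253/2) = 0.2491.

d ≈ 0.249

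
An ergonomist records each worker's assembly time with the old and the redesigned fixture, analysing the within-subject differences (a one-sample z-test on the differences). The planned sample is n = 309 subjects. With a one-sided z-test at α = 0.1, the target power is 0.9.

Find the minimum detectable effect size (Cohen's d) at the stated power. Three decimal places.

Need Φ(δ − 1.282) = 0.9, so δ = 1.282 + 1.282 = 2.563.
δ = d·√n ⇒ d = δ/√n = 2.563/√309 = 0.1458.

d ≈ 0.146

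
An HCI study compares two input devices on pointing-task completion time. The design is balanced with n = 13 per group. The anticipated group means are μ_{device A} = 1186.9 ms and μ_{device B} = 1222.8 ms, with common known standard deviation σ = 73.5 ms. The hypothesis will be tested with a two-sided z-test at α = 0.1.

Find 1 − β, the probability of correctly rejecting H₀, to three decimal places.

Power ≈ 0.347

Standardized effect: d = |μ_{device A} − μ_{device B}| / σ = |1186.9 − 1222.8| / 73.5 = 0.4884
Noncentrality parameter: δ = d·√(n/2) = 0.4884 × √(13/2) = 1.2453
Critical value for a two-sided test at α = 0.1: z_{α/2} = 1.645.
Power = Φ(δ − 1.645) + Φ(−δ − 1.645) = Φ(-0.400) + Φ(-2.890) = 0.3447 + 0.0019 = 0.3467.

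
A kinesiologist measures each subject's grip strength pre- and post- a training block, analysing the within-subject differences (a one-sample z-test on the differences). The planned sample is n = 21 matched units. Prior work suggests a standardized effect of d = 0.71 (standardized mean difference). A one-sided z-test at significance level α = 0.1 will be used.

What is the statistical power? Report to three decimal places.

Noncentrality parameter: λ = d·√n = 0.71 × √21 = 3.2536
Critical value for a one-sided test at α = 0.1: z_α = 1.282.
Power = Φ(λ − 1.282) = Φ(1.972) = 0.9757.

Power ≈ 0.976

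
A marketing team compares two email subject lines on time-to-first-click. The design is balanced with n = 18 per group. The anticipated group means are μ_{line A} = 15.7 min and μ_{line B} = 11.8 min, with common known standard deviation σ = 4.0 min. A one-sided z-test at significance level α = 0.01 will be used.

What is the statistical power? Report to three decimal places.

Standardized effect: d = |μ_{line A} − μ_{line B}| / σ = |15.7 − 11.8| / 4.0 = 0.9750
Noncentrality parameter: δ = d·√(n/2) = 0.9750 × √(18/2) = 2.9250
Critical value for a one-sided test at α = 0.01: z_α = 2.326.
Power = Φ(δ − 2.326) = Φ(0.599) = 0.7253.

Power ≈ 0.725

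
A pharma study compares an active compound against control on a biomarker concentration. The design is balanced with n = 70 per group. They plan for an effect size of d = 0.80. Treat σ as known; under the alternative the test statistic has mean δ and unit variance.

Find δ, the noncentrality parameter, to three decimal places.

The noncentrality parameter scales effect size by the design's sample-size factor: δ = d·√(n/2) = 0.80 × √(70/2) = 4.7329

δ ≈ 4.733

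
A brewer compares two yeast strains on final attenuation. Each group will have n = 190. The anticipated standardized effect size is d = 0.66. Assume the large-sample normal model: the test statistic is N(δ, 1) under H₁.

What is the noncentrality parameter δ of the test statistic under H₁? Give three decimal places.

δ = d·√(n/2) = 0.66 × √(190/2) = 6.4329

δ ≈ 6.433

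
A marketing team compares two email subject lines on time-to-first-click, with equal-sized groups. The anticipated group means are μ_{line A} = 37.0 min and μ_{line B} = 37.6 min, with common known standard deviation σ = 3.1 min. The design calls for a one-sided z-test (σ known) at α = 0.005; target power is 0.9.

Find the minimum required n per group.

n = 795 per group

Standardized effect: d = |μ_{line A} − μ_{line B}| / σ = |37.0 − 37.6| / 3.1 = 0.1935
Set Φ(δ − 2.576) = 0.9; then δ − 2.576 = Φ⁻¹(0.9) = 1.282, giving δ = 3.857.
δ = d·√(n/2) ⇒ n = 2(δ/d)² = 2 × (3.857 / 0.1935)² = 794.39.
Rounding up, n = 795 per group.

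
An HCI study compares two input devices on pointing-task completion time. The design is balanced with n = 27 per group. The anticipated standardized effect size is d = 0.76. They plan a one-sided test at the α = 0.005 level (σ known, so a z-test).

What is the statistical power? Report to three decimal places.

Noncentrality parameter: δ = d·√(n/2) = 0.76 × √(27/2) = 2.7924
One-sided α = 0.005 → critical value z_{0.005} = 2.576.
Power = Φ(δ − 2.576) = Φ(0.217) = 0.5857.

Power ≈ 0.586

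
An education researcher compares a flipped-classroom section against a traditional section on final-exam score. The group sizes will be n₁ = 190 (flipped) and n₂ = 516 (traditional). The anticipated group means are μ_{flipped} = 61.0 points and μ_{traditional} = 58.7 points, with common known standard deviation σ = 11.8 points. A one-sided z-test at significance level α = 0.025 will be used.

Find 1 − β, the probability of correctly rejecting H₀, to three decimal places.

Power ≈ 0.632

Standardized effect: d = |μ_{flipped} − μ_{traditional}| / σ = |61.0 − 58.7| / 11.8 = 0.1949
Noncentrality parameter: δ = d / √(1/n₁ + 1/n₂) = 0.1949 / √(1/190 + 1/516) = 2.2969
Critical value for a one-sided test at α = 0.025: z_α = 1.960.
Power = P(Z > 1.960 − δ) = Φ(0.337) = 0.6319.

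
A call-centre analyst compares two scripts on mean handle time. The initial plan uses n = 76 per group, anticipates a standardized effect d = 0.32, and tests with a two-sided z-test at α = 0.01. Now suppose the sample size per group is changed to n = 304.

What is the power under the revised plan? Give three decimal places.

With n = 304 per group: δ = d·√(n/2) = 0.32 × √(304/2) = 3.9452. Critical value z_{0.005} = 2.576.
Revised power = Φ(δ − 2.576) + Φ(−δ − 2.576) = Φ(1.369) + Φ(-6.521) = 0.9146 + 0.0000 = 0.9146.

Power ≈ 0.915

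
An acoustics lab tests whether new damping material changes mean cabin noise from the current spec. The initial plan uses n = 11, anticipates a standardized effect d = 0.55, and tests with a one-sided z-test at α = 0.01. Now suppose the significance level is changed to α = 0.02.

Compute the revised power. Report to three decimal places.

Power ≈ 0.409

δ = d·√n = 0.55 × √11 = 1.8241 (unchanged). New critical value: z_{0.02} = 2.054.
Revised power = P(Z > 2.054 − δ) = Φ(-0.230) = 0.4092.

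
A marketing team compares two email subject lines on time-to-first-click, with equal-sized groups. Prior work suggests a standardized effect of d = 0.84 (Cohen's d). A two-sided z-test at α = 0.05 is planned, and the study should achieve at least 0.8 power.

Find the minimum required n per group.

n = 23 per group

For power 0.8 need Φ(δ − z_{0.025}) = 0.8, so δ = z_{0.025} + z_{0.20} = 1.960 + 0.842 = 2.802.
(The Φ(−δ − z_{α/2}) term is vanishingly small for δ > 0 and is dropped in the standard sample-size formula.)
δ = d·√(n/2) ⇒ n = 2(δ/d)² = 2 × (2.802 / 0.84)² = 22.25.
Rounding up, n = 23 per group.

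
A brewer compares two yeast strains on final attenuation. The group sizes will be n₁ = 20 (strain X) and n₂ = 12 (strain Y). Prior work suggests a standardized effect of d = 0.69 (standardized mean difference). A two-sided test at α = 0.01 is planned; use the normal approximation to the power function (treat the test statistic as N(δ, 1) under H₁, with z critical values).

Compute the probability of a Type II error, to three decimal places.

Noncentrality parameter: δ = d / √(1/n₁ + 1/n₂) = 0.69 / √(1/20 + 1/12) = 1.8896
Critical value for a two-sided test at α = 0.01: z_{α/2} = 2.576.
Power = Φ(δ − 2.576) + Φ(−δ − 2.576) = Φ(-0.686) + Φ(-4.465) = 0.2463 + 0.0000 = 0.2463.
Type II error: β = 1 − power = 1 − 0.2463 = 0.7537.

β ≈ 0.754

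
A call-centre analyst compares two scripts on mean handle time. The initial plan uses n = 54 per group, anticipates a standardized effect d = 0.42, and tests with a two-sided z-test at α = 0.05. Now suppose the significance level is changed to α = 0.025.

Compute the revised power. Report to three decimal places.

δ = d·√(n/2) = 0.42 × √(54/2) = 2.1824 (unchanged). New critical value: z_{0.0125} = 2.241.
Revised power = Φ(δ − 2.241) + Φ(−δ − 2.241) = Φ(-0.059) + Φ(-4.424) = 0.4765 + 0.0000 = 0.4765.

Power ≈ 0.476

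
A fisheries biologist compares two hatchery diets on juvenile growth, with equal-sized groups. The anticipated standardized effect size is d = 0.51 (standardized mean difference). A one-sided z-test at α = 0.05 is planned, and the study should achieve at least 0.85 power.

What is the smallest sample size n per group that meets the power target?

n = 56 per group

Set Φ(δ − 1.645) = 0.85; then δ − 1.645 = Φ⁻¹(0.85) = 1.036, giving δ = 2.681.
δ = d·√(n/2) ⇒ n = 2(δ/d)² = 2 × (2.681 / 0.51)² = 55.28.
Rounding up, n = 56 per group.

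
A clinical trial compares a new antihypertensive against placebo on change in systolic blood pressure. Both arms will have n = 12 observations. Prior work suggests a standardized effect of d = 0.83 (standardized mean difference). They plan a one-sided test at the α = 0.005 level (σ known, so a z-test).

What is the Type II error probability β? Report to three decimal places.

Noncentrality parameter: δ = d·√(n/2) = 0.83 × √(12/2) = 2.0331
Critical value for a one-sided test at α = 0.005: z_α = 2.576.
Power = P(Z > 2.576 − δ) = Φ(-0.543) = 0.2937.
Type II error: β = 1 − power = 1 − 0.2937 = 0.7063.

β ≈ 0.706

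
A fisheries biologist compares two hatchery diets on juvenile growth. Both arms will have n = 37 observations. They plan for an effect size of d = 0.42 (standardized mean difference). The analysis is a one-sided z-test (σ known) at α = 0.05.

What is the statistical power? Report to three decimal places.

Power ≈ 0.564

Noncentrality parameter: δ = d·√(n/2) = 0.42 × √(37/2) = 1.8065
One-sided α = 0.05 → critical value z_{0.05} = 1.645.
Power = P(Z > 1.645 − δ) = Φ(0.162) = 0.5642.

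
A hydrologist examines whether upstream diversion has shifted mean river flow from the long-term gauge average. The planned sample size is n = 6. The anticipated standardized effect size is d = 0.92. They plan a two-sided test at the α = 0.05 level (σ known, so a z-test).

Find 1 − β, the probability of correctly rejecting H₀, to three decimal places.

Noncentrality parameter: δ = d·√n = 0.92 × √6 = 2.2535
Two-sided α = 0.05 → critical value z_{0.025} = 1.960.
Power = Φ(δ − 1.960) + Φ(−δ − 1.960) = Φ(0.294) + Φ(-4.213) = 0.6155 + 0.0000 = 0.6155.

Power ≈ 0.615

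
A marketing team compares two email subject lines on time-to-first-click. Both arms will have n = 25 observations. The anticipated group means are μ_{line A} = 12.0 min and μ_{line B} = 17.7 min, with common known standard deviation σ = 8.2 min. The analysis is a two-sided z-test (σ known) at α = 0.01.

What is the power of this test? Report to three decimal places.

Power ≈ 0.453

Standardized effect: d = |μ_{line A} − μ_{line B}| / σ = |12.0 − 17.7| / 8.2 = 0.6951
Noncentrality parameter: δ = d·√(n/2) = 0.6951 × √(25/2) = 2.4576
Critical value for a two-sided test at α = 0.01: z_{α/2} = 2.576.
Power = Φ(δ − 2.576) + Φ(−δ − 2.576) = Φ(-0.118) + Φ(-5.033) = 0.4530 + 0.0000 = 0.4530.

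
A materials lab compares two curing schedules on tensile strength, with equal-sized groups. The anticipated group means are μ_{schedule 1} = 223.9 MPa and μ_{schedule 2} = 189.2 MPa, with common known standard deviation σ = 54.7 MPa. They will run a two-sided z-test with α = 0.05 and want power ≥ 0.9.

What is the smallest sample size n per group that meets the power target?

Standardized effect: d = |μ_{schedule 1} − μ_{schedule 2}| / σ = |223.9 − 189.2| / 54.7 = 0.6344
For power 0.9 need Φ(δ − z_{0.025}) = 0.9, so δ = z_{0.025} + z_{0.10} = 1.960 + 1.282 = 3.242.
(The Φ(−δ − z_{α/2}) term is vanishingly small for δ > 0 and is dropped in the standard sample-size formula.)
δ = d·√(n/2) ⇒ n = 2(δ/d)² = 2 × (3.242 / 0.6344)² = 52.22.
Rounding up, n = 53 per group.

n = 53 per group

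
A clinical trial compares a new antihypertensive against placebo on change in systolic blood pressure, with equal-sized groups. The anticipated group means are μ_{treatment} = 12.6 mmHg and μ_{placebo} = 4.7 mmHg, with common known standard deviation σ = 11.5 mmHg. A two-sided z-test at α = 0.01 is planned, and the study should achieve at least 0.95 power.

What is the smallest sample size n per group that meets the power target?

Standardized effect: d = |μ_{treatment} − μ_{placebo}| / σ = |12.6 − 4.7| / 11.5 = 0.6870
For power 0.95 need Φ(δ − z_{0.005}) = 0.95, so δ = z_{0.005} + z_{0.05} = 2.576 + 1.645 = 4.221.
(Ignoring the negligible lower-tail rejection probability gives the usual closed-form inversion.)
δ = d·√(n/2) ⇒ n = 2(δ/d)² = 2 × (4.221 / 0.6870)² = 75.50.
Rounding up, n = 76 per group.

n = 76 per group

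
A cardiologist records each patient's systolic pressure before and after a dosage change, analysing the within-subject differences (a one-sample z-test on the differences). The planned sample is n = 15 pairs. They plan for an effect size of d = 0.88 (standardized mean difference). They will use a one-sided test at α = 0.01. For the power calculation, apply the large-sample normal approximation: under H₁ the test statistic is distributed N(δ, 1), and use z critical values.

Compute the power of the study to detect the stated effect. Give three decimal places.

Noncentrality parameter: δ = d·√n = 0.88 × √15 = 3.4082
One-sided α = 0.01 → critical value z_{0.01} = 2.326.
Power = Φ(δ − 2.326) = Φ(1.082) = 0.8603.

Power ≈ 0.860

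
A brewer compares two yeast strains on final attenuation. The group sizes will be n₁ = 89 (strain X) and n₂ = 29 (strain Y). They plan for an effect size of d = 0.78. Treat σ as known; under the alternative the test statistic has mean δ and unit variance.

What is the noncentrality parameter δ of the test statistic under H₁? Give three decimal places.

δ ≈ 3.648

δ = d / √(1/n₁ + 1/n₂) = 0.78 / √(1/89 + 1/29) = 3.6479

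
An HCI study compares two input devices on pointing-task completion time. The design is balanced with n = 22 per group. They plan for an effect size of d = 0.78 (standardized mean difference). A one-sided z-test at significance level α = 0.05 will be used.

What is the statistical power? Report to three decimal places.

Noncentrality parameter: δ = d·√(n/2) = 0.78 × √(22/2) = 2.5870
One-sided α = 0.05 → critical value z_{0.05} = 1.645.
Power = P(Z > 1.645 − δ) = Φ(0.942) = 0.8269.

Power ≈ 0.827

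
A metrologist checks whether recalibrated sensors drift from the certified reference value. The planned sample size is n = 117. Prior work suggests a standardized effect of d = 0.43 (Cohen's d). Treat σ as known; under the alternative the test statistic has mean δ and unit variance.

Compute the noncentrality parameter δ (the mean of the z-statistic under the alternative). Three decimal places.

δ ≈ 4.651

δ = d·√n = 0.43 × √117 = 4.6512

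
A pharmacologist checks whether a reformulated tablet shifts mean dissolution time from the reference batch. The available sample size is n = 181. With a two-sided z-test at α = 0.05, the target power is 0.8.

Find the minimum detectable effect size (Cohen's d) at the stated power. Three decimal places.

d ≈ 0.208

Need Φ(δ − 1.960) = 0.8, so δ = 1.960 + 0.842 = 2.802.
(Lower-tail contribution to power is negligible for δ > 0.)
δ = d·√n ⇒ d = δ/√n = 2.802/√181 = 0.2082.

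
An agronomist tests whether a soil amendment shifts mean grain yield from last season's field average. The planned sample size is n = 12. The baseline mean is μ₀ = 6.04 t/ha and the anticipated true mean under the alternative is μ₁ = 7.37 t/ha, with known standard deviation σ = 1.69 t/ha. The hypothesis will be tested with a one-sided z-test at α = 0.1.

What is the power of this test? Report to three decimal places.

Power ≈ 0.926

Standardized effect: d = |μ₁ − μ₀| / σ = |7.37 − 6.04| / 1.69 = 0.7870
Noncentrality parameter: δ = d·√n = 0.7870 × √12 = 2.7262
Critical value for a one-sided test at α = 0.1: z_α = 1.282.
Power = Φ(δ − 1.282) = Φ(1.445) = 0.9257.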